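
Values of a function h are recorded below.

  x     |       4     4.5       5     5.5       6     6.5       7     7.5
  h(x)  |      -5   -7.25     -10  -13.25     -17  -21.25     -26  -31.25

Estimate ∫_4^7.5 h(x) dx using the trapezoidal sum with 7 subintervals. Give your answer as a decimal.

-56.4375

Δx = 0.5.
T_7 = (0.5/2)·[(-5) + 2·(-7.25) + 2·(-10) + 2·(-13.25) + 2·(-17) + 2·(-21.25) + 2·(-26) + (-31.25)] = -56.4375.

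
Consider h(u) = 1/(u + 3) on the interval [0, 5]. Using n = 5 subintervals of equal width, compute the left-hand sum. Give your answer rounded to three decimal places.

1.093

Δu = (5 − 0)/5 = 1.
Left endpoints: 0, 1, 2, 3, 4.
h(0) = 1/3, h(1) = 0.25, h(2) = 0.2, h(3) = 1/6, h(4) = 1/7.
Sum = Δu · [h(0) + h(1) + h(2) + h(3) + h(4)].
Sum ≈ 1.093.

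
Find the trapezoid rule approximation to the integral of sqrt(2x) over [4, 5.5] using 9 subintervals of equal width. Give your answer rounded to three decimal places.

Δx = (5.5 − 4)/9 = 1/6.
f(4) ≈ 2.828, f(25/6) ≈ 2.887, f(13/3) ≈ 2.944, f(4.5) ≈ 3.000, f(14/3) ≈ 3.055, f(29/6) ≈ 3.109, f(5) ≈ 3.162, f(31/6) ≈ 3.215, f(16/3) ≈ 3.266, f(5.5) ≈ 3.317.
T_9 = (Δx/2)·[f(x_0) + 2f(x_1) + ... + 2f(x_{8}) + f(x_9)].
Sum ≈ 4.618.

4.618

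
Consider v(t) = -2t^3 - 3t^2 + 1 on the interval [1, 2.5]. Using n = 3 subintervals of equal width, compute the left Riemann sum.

Δt = (2.5 − 1)/3 = 0.5.
Left endpoints: 1, 1.5, 2.
v(1) = -4, v(1.5) = -12.5, v(2) = -27.
Sum = Δt · [v(1) + v(1.5) + v(2)].
Sum = -21.75.

-21.75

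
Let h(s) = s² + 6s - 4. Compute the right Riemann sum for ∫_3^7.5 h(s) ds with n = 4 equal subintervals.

298.08984375

Δs = (7.5 − 3)/4 = 1.125.
Right endpoints: 4.125, 5.25, 6.375, 7.5.
h(4.125) = 37.765625, h(5.25) = 55.0625, h(6.375) = 74.890625, h(7.5) = 97.25.
Sum = Δs · [h(4.125) + h(5.25) + h(6.375) + h(7.5)].
Sum = 298.08984375.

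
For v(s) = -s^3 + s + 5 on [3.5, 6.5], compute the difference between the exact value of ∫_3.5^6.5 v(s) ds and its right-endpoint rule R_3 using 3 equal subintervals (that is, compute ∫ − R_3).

Exact integral: ∫_3.5^6.5 v(s) ds = -378.75.
R_3 = -500.625.
Error = -378.75 − (-500.625) = 121.875.

121.875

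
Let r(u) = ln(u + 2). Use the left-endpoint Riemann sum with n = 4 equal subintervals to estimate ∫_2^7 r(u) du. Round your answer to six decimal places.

Δu = (7 − 2)/4 = 1.25.
Left endpoints: 2, 3.25, 4.5, 5.75.
r(2) ≈ 1.386294, r(3.25) ≈ 1.658228, r(4.5) ≈ 1.871802, r(5.75) ≈ 2.047693.
Sum = Δu · [r(2) + r(3.25) + r(4.5) + r(5.75)].
Sum ≈ 8.705022.

8.705022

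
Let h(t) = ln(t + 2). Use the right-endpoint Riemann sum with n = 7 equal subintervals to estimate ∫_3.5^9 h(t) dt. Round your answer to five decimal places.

Δt = (9 − 3.5)/7 = 11/14.
Right endpoints: 30/7, 71/14, 41/7, 93/14, 52/7, 115/14, 9.
h(30/7) ≈ 1.83828, h(71/14) ≈ 1.95606, h(41/7) ≈ 2.06142, h(93/14) ≈ 2.15673, h(52/7) ≈ 2.24374, h(115/14) ≈ 2.32379, h(9) ≈ 2.39790.
Sum = Δt · [h(30/7) + h(71/14) + h(41/7) + ...].
Sum ≈ 11.76837.

11.76837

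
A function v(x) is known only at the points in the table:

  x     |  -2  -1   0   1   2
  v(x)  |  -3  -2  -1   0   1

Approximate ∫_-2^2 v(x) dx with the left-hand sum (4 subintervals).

Δx = 1.
Sum = 1·[(-3) + (-2) + (-1) + 0] = -6.

-6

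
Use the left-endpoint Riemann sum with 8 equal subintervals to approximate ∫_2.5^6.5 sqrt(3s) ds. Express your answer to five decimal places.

14.14748

Δs = (6.5 − 2.5)/8 = 0.5.
Left endpoints: 2.5, 3, 3.5, 4, 4.5, 5, 5.5, 6.
f(2.5) ≈ 2.73861, f(3) ≈ 3.00000, f(3.5) ≈ 3.24037, f(4) ≈ 3.46410, f(4.5) ≈ 3.67423, f(5) ≈ 3.87298, f(5.5) ≈ 4.06202, f(6) ≈ 4.24264.
Sum = Δs · [f(2.5) + f(3) + f(3.5) + ...].
Sum ≈ 14.14748.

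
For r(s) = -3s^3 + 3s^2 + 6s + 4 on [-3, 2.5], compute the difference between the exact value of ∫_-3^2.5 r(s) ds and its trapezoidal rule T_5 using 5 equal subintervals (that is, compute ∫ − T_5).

-5.823125

Exact integral: ∫_-3^2.5 r(s) ds = 87.828125.
T_5 = 93.65125.
Error = 87.828125 − 93.65125 = -5.823125.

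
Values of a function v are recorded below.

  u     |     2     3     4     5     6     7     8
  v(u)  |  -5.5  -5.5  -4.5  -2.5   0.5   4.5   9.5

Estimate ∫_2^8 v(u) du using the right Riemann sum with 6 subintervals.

2

Δu = 1.
Sum = 1·[(-5.5) + (-4.5) + (-2.5) + 0.5 + 4.5 + 9.5] = 2.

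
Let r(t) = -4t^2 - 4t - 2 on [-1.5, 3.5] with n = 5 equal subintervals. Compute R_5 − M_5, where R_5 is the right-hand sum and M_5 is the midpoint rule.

-35

R_5 = -125.
M_5 = -90.
R_5 − M_5 = -35.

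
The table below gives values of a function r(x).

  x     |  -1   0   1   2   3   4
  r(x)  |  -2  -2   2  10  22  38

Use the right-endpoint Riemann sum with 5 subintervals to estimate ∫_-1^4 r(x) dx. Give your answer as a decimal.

Δx = 1.
Sum = 1·[(-2) + 2 + 10 + 22 + 38] = 70.

70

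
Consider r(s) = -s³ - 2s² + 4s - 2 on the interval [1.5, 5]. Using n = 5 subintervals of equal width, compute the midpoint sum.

Δs = (5 − 1.5)/5 = 0.7.
Midpoints: 1.85, 2.55, 3.25, 3.95, 4.65.
r(1.85) = -7.776625, r(2.55) = -21.386375, r(3.25) = -44.453125, r(3.95) = -79.034875, r(4.65) = -127.189625.
Sum = Δs · [r(1.85) + r(2.55) + r(3.25) + r(3.95) + r(4.65)].
Sum = -195.8884375.

-195.8884375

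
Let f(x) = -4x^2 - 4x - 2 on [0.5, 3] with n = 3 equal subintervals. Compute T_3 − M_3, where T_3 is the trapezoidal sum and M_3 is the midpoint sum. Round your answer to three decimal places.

-1.736

T_3 ≈ -59.49074.
M_3 ≈ -57.75463.
T_3 − M_3 ≈ -1.736.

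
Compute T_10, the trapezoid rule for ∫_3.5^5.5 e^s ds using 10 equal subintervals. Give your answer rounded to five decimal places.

212.28127

Δs = (5.5 − 3.5)/10 = 0.2.
f(3.5) ≈ 33.11545, f(3.7) ≈ 40.44730, f(3.9) ≈ 49.40245, f(4.1) ≈ 60.34029, f(4.3) ≈ 73.69979, f(4.5) ≈ 90.01713, f(4.7) ≈ 109.94717, f(4.9) ≈ 134.28978, f(5.1) ≈ 164.02191, f(5.3) ≈ 200.33681, f(5.5) ≈ 244.69193.
T_10 = (Δs/2)·[f(s_0) + 2f(s_1) + ... + 2f(s_{9}) + f(s_10)].
Sum ≈ 212.28127.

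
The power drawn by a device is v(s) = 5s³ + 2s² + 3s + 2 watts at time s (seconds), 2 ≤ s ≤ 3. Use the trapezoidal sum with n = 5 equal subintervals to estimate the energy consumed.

Δs = (3 − 2)/5 = 0.2.
v(2) = 56, v(2.2) = 71.52, v(2.4) = 89.84, v(2.6) = 111.2, v(2.8) = 135.84, v(3) = 164.
T_5 = (Δs/2)·[v(s_0) + 2v(s_1) + ... + 2v(s_{4}) + v(s_5)].
Sum = 103.68.

103.68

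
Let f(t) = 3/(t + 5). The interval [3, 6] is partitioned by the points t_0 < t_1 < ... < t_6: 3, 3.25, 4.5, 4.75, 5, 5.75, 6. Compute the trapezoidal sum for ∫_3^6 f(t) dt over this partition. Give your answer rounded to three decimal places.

0.957

Subinterval widths: 0.25, 1.25, 0.25, 0.25, 0.75, 0.25.
f(3) = 0.375, f(3.25) = 4/11, f(4.5) = 6/19, f(4.75) = 4/13, f(5) = 0.3, f(5.75) = 12/43, f(6) = 3/11.
On each subinterval the trapezoid contributes (Δt_i/2)·[f(t_{i-1}) + f(t_i)].
Sum ≈ 0.957.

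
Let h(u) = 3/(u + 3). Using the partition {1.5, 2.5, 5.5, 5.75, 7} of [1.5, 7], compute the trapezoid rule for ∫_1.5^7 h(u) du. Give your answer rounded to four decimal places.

2.4424

Subinterval widths: 1, 3, 0.25, 1.25.
h(1.5) = 2/3, h(2.5) = 6/11, h(5.5) = 6/17, h(5.75) = 12/35, h(7) = 0.3.
On each subinterval the trapezoid contributes (Δu_i/2)·[h(u_{i-1}) + h(u_i)].
Sum ≈ 2.4424.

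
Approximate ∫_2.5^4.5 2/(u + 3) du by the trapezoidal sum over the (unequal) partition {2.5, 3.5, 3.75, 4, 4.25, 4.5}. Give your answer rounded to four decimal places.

Subinterval widths: 1, 0.25, 0.25, 0.25, 0.25.
f(2.5) = 4/11, f(3.5) = 4/13, f(3.75) = 8/27, f(4) = 2/7, f(4.25) = 8/29, f(4.5) = 4/15.
On each subinterval the trapezoid contributes (Δu_i/2)·[f(u_{i-1}) + f(u_i)].
Sum ≈ 0.6219.

0.6219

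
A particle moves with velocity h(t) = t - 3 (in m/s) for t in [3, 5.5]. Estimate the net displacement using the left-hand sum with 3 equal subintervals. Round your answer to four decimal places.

2.0833

Δt = (5.5 − 3)/3 = 5/6.
Left endpoints: 3, 23/6, 14/3.
h(3) = 0, h(23/6) = 5/6, h(14/3) = 5/3.
Sum = Δt · [h(3) + h(23/6) + h(14/3)].
Sum ≈ 2.0833.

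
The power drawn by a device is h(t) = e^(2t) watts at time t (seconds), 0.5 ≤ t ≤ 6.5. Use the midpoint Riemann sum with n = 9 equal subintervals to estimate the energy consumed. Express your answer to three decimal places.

205631.297

Δt = (6.5 − 0.5)/9 = 2/3.
Midpoints: 5/6, 1.5, 13/6, 17/6, 3.5, 25/6, 29/6, 5.5, 37/6.
h(5/6) ≈ 5.294, h(1.5) ≈ 20.086, h(13/6) ≈ 76.198, h(17/6) ≈ 289.069, h(3.5) ≈ 1096.633, h(25/6) ≈ 4160.262, h(29/6) ≈ 15782.652, h(5.5) ≈ 59874.142, h(37/6) ≈ 227142.609.
Sum = Δt · [h(5/6) + h(1.5) + h(13/6) + ...].
Sum ≈ 205631.297.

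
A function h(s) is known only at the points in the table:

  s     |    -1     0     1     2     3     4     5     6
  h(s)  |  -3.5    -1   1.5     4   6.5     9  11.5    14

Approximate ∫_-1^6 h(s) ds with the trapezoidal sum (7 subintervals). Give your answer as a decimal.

Δs = 1.
T_7 = (1/2)·[(-3.5) + 2·(-1) + 2·1.5 + 2·4 + 2·6.5 + 2·9 + 2·11.5 + 14] = 36.75.

36.75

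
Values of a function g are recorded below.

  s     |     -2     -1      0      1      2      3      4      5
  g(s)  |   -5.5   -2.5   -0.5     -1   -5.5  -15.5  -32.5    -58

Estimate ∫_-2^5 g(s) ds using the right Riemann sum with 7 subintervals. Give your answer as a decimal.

Δs = 1.
Sum = 1·[(-2.5) + (-0.5) + (-1) + (-5.5) + (-15.5) + (-32.5) + (-58)] = -115.5.

-115.5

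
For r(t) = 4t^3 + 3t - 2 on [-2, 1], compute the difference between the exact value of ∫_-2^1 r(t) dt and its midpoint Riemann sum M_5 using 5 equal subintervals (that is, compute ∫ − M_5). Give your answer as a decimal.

-0.54

Exact integral: ∫_-2^1 r(t) dt = -25.5.
M_5 = -24.96.
Error = -25.5 − (-24.96) = -0.54.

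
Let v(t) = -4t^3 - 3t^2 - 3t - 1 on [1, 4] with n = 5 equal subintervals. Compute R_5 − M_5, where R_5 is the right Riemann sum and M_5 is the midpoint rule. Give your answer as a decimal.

R_5 = -441.24.
M_5 = -340.53.
R_5 − M_5 = -100.71.

-100.71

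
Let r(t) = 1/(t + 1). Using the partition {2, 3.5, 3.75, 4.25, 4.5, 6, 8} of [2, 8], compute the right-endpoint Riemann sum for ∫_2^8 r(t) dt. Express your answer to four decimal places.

0.9632

Subinterval widths: 1.5, 0.25, 0.5, 0.25, 1.5, 2.
Right endpoints: 3.5, 3.75, 4.25, 4.5, 6, 8.
r(3.5) = 2/9, r(3.75) = 4/19, r(4.25) = 4/21, r(4.5) = 2/11, r(6) = 1/7, r(8) = 1/9.
Sum = Σ Δt_i · r(t_i).
Sum ≈ 0.9632.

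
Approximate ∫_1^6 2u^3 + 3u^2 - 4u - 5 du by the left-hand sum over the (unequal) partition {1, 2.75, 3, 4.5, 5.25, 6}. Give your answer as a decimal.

Subinterval widths: 1.75, 0.25, 1.5, 0.75, 0.75.
Left endpoints: 1, 2.75, 3, 4.5, 5.25.
f(1) = -4, f(2.75) = 48.28125, f(3) = 64, f(4.5) = 220, f(5.25) = 346.09375.
Sum = Σ Δu_i · f(u_i).
Sum = 525.640625.

525.640625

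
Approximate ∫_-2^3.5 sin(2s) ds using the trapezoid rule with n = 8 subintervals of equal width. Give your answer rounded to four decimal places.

Δs = (3.5 − (-2))/8 = 0.6875.
f(-2) ≈ 0.7568, f(-1.3125) ≈ -0.4939, f(-0.625) ≈ -0.9490, f(0.0625) ≈ 0.1247, f(0.75) ≈ 0.9975, f(1.4375) ≈ 0.2634, f(2.125) ≈ -0.8950, f(2.8125) ≈ -0.6117, f(3.5) ≈ 0.6570.
T_8 = (Δs/2)·[f(s_0) + 2f(s_1) + ... + 2f(s_{7}) + f(s_8)].
Sum ≈ -0.5892.

-0.5892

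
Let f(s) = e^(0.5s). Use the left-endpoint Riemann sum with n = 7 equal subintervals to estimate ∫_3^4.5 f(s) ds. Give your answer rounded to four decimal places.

9.4853

Δs = (4.5 − 3)/7 = 3/14.
Left endpoints: 3, 45/14, 24/7, 51/14, 27/7, 57/14, 30/7.
f(3) ≈ 4.4817, f(45/14) ≈ 4.9885, f(24/7) ≈ 5.5527, f(51/14) ≈ 6.1807, f(27/7) ≈ 6.8797, f(57/14) ≈ 7.6577, f(30/7) ≈ 8.5238.
Sum = Δs · [f(3) + f(45/14) + f(24/7) + ...].
Sum ≈ 9.4853.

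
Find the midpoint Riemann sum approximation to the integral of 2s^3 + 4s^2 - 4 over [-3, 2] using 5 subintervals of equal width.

-6.25

Δs = (2 − (-3))/5 = 1.
Midpoints: -2.5, -1.5, -0.5, 0.5, 1.5.
f(-2.5) = -10.25, f(-1.5) = -1.75, f(-0.5) = -3.25, f(0.5) = -2.75, f(1.5) = 11.75.
Sum = Δs · [f(-2.5) + f(-1.5) + f(-0.5) + f(0.5) + f(1.5)].
Sum = -6.25.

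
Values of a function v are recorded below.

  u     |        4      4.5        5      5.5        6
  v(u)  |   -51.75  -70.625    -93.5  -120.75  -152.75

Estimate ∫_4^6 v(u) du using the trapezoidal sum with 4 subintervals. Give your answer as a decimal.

Δu = 0.5.
T_4 = (0.5/2)·[(-51.75) + 2·(-70.625) + 2·(-93.5) + 2·(-120.75) + (-152.75)] = -193.5625.

-193.5625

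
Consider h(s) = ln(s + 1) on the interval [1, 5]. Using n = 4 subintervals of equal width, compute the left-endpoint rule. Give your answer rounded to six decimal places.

4.787492

Δs = (5 − 1)/4 = 1.
Left endpoints: 1, 2, 3, 4.
h(1) ≈ 0.693147, h(2) ≈ 1.098612, h(3) ≈ 1.386294, h(4) ≈ 1.609438.
Sum = Δs · [h(1) + h(2) + h(3) + h(4)].
Sum ≈ 4.787492.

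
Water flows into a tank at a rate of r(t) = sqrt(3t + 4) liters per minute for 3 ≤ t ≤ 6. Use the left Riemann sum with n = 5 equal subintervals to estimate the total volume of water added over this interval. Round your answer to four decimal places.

Δt = (6 − 3)/5 = 0.6.
Left endpoints: 3, 3.6, 4.2, 4.8, 5.4.
r(3) ≈ 3.6056, r(3.6) ≈ 3.8471, r(4.2) ≈ 4.0743, r(4.8) ≈ 4.2895, r(5.4) ≈ 4.4944.
Sum = Δt · [r(3) + r(3.6) + r(4.2) + r(4.8) + r(5.4)].
Sum ≈ 12.1865.

12.1865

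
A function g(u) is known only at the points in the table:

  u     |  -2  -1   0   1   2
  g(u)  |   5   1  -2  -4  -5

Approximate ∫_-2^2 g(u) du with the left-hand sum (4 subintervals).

0

Δu = 1.
Sum = 1·[5 + 1 + (-2) + (-4)] = 0.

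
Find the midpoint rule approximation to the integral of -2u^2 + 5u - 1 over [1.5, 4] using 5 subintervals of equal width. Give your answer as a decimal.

-8.4375

Δu = (4 − 1.5)/5 = 0.5.
Midpoints: 1.75, 2.25, 2.75, 3.25, 3.75.
f(1.75) = 1.625, f(2.25) = 0.125, f(2.75) = -2.375, f(3.25) = -5.875, f(3.75) = -10.375.
Sum = Δu · [f(1.75) + f(2.25) + f(2.75) + f(3.25) + f(3.75)].
Sum = -8.4375.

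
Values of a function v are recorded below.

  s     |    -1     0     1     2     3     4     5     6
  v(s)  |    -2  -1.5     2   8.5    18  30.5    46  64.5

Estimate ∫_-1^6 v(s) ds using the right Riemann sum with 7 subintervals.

168

Δs = 1.
Sum = 1·[(-1.5) + 2 + 8.5 + 18 + 30.5 + 46 + 64.5] = 168.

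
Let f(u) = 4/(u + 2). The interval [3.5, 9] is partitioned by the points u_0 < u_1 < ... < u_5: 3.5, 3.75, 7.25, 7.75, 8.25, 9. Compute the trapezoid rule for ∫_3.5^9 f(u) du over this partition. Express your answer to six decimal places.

Subinterval widths: 0.25, 3.5, 0.5, 0.5, 0.75.
f(3.5) = 8/11, f(3.75) = 16/23, f(7.25) = 16/37, f(7.75) = 16/39, f(8.25) = 16/41, f(9) = 4/11.
On each subinterval the trapezoid contributes (Δu_i/2)·[f(u_{i-1}) + f(u_i)].
Sum ≈ 2.845516.

2.845516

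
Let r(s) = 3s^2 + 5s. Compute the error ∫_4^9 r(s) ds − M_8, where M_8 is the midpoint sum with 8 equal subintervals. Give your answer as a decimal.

Exact integral: ∫_4^9 r(s) ds = 827.5.
M_8 = 827.01171875.
Error = 827.5 − 827.01171875 = 0.48828125.

0.48828125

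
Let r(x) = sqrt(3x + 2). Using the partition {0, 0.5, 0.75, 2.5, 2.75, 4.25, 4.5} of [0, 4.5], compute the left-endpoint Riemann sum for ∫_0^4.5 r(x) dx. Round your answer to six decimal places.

11.315570

Subinterval widths: 0.5, 0.25, 1.75, 0.25, 1.5, 0.25.
Left endpoints: 0, 0.5, 0.75, 2.5, 2.75, 4.25.
r(0) ≈ 1.414214, r(0.5) ≈ 1.870829, r(0.75) ≈ 2.061553, r(2.5) ≈ 3.082207, r(2.75) ≈ 3.201562, r(4.25) ≈ 3.840573.
Sum = Σ Δx_i · r(x_i).
Sum ≈ 11.315570.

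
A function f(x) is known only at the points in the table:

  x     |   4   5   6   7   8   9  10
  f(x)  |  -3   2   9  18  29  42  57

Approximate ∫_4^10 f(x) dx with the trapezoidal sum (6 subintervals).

Δx = 1.
T_6 = (1/2)·[(-3) + 2·2 + 2·9 + 2·18 + 2·29 + 2·42 + 57] = 127.

127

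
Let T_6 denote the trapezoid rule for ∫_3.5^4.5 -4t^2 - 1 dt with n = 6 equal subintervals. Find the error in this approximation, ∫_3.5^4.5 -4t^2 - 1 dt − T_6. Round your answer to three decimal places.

Exact integral: ∫_3.5^4.5 f(t) dt ≈ -65.33333.
T_6 ≈ -65.35185.
Error ≈ -65.33333 − (-65.35185) ≈ 0.019.

0.019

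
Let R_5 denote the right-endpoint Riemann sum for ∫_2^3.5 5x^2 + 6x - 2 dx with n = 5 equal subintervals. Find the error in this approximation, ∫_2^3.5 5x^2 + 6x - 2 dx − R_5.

Exact integral: ∫_2^3.5 f(x) dx = 79.875.
R_5 = 87.525.
Error = 79.875 − 87.525 = -7.65.

-7.65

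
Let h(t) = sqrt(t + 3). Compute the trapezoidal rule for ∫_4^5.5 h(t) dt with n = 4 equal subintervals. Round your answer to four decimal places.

4.1740

Δt = (5.5 − 4)/4 = 0.375.
h(4) ≈ 2.6458, h(4.375) ≈ 2.7157, h(4.75) ≈ 2.7839, h(5.125) ≈ 2.8504, h(5.5) ≈ 2.9155.
T_4 = (Δt/2)·[h(t_0) + 2h(t_1) + 2h(t_2) + 2h(t_3) + h(t_4)].
Sum ≈ 4.1740.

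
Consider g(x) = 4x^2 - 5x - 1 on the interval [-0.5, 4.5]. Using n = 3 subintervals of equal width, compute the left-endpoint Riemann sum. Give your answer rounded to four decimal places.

30.0926

Δx = (4.5 − (-0.5))/3 = 5/3.
Left endpoints: -0.5, 7/6, 17/6.
g(-0.5) = 2.5, g(7/6) = -25/18, g(17/6) = 305/18.
Sum = Δx · [g(-0.5) + g(7/6) + g(17/6)].
Sum ≈ 30.0926.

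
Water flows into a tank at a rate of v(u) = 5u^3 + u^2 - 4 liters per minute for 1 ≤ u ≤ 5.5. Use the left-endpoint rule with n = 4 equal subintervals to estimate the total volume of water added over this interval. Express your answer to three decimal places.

745.356

Δu = (5.5 − 1)/4 = 1.125.
Left endpoints: 1, 2.125, 3.25, 4.375.
v(1) = 2, v(2.125) = 24829/512, v(3.25) = 178.203125, v(4.375) = 222127/512.
Sum = Δu · [v(1) + v(2.125) + v(3.25) + v(4.375)].
Sum ≈ 745.356.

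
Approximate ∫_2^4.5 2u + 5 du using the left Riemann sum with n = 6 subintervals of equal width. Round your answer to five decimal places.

27.70833

Δu = (4.5 − 2)/6 = 5/12.
Left endpoints: 2, 29/12, 17/6, 3.25, 11/3, 49/12.
f(2) = 9, f(29/12) = 59/6, f(17/6) = 32/3, f(3.25) = 11.5, f(11/3) = 37/3, f(49/12) = 79/6.
Sum = Δu · [f(2) + f(29/12) + f(17/6) + ...].
Sum ≈ 27.70833.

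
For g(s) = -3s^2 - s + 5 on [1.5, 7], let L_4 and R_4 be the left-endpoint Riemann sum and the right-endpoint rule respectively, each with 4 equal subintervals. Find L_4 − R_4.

200.40625

L_4 = -240.49609375.
R_4 = -440.90234375.
L_4 − R_4 = 200.40625.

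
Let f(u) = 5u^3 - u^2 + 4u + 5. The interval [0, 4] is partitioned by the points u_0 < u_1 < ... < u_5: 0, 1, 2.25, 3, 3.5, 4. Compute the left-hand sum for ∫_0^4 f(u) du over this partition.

Subinterval widths: 1, 1.25, 0.75, 0.5, 0.5.
Left endpoints: 0, 1, 2.25, 3, 3.5.
f(0) = 5, f(1) = 13, f(2.25) = 65.890625, f(3) = 143, f(3.5) = 221.125.
Sum = Σ Δu_i · f(u_i).
Sum = 252.73046875.

252.73046875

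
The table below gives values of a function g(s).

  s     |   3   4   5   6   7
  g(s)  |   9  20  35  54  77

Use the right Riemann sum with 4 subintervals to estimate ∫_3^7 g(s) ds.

186

Δs = 1.
Sum = 1·[20 + 35 + 54 + 77] = 186.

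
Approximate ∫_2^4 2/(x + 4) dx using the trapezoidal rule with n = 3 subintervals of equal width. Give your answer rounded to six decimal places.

Δx = (4 − 2)/3 = 2/3.
f(2) = 1/3, f(8/3) = 0.3, f(10/3) = 3/11, f(4) = 0.25.
T_3 = (Δx/2)·[f(x_0) + 2f(x_1) + 2f(x_2) + f(x_3)].
Sum ≈ 0.576263.

0.576263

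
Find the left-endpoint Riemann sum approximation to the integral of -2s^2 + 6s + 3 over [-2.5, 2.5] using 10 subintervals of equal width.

Δs = (2.5 − (-2.5))/10 = 0.5.
Left endpoints: -2.5, -2, -1.5, -1, -0.5, 0, 0.5, 1, 1.5, 2.
f(-2.5) = -24.5, f(-2) = -17, f(-1.5) = -10.5, f(-1) = -5, f(-0.5) = -0.5, f(0) = 3, f(0.5) = 5.5, f(1) = 7, f(1.5) = 7.5, f(2) = 7.
Sum = Δs · [f(-2.5) + f(-2) + f(-1.5) + ...].
Sum = -13.75.

-13.75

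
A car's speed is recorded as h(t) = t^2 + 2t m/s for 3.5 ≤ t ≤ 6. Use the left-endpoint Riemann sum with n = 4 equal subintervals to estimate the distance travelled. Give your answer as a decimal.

72.63671875

Δt = (6 − 3.5)/4 = 0.625.
Left endpoints: 3.5, 4.125, 4.75, 5.375.
h(3.5) = 19.25, h(4.125) = 25.265625, h(4.75) = 32.0625, h(5.375) = 39.640625.
Sum = Δt · [h(3.5) + h(4.125) + h(4.75) + h(5.375)].
Sum = 72.63671875.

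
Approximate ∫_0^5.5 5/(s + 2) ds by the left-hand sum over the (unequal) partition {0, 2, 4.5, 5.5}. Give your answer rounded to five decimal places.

Subinterval widths: 2, 2.5, 1.
Left endpoints: 0, 2, 4.5.
f(0) = 2.5, f(2) = 1.25, f(4.5) = 10/13.
Sum = Σ Δs_i · f(s_i).
Sum ≈ 8.89423.

8.89423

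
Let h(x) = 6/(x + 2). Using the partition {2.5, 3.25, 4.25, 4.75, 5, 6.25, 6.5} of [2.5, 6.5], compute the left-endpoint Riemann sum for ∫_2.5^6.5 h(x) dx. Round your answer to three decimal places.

4.098

Subinterval widths: 0.75, 1, 0.5, 0.25, 1.25, 0.25.
Left endpoints: 2.5, 3.25, 4.25, 4.75, 5, 6.25.
h(2.5) = 4/3, h(3.25) = 8/7, h(4.25) = 0.96, h(4.75) = 8/9, h(5) = 6/7, h(6.25) = 8/11.
Sum = Σ Δx_i · h(x_i).
Sum ≈ 4.098.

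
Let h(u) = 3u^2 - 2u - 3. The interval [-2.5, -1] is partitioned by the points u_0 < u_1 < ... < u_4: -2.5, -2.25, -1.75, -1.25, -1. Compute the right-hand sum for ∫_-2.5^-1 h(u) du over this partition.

Subinterval widths: 0.25, 0.5, 0.5, 0.25.
Right endpoints: -2.25, -1.75, -1.25, -1.
h(-2.25) = 16.6875, h(-1.75) = 9.6875, h(-1.25) = 4.1875, h(-1) = 2.
Sum = Σ Δu_i · h(u_i).
Sum = 11.609375.

11.609375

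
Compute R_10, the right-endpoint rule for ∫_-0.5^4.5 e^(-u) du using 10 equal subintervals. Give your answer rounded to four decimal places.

Δu = (4.5 − (-0.5))/10 = 0.5.
Right endpoints: 0, 0.5, 1, 1.5, 2, 2.5, 3, 3.5, 4, 4.5.
f(0) ≈ 1.0000, f(0.5) ≈ 0.6065, f(1) ≈ 0.3679, f(1.5) ≈ 0.2231, f(2) ≈ 0.1353, f(2.5) ≈ 0.0821, f(3) ≈ 0.0498, f(3.5) ≈ 0.0302, f(4) ≈ 0.0183, f(4.5) ≈ 0.0111.
Sum = Δu · [f(0) + f(0.5) + f(1) + ...].
Sum ≈ 1.2622.

1.2622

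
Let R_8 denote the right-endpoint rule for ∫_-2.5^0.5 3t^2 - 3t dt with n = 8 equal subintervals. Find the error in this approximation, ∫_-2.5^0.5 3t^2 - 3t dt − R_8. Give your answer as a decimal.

Exact integral: ∫_-2.5^0.5 f(t) dt = 24.75.
R_8 = 19.8984375.
Error = 24.75 − 19.8984375 = 4.8515625.

4.8515625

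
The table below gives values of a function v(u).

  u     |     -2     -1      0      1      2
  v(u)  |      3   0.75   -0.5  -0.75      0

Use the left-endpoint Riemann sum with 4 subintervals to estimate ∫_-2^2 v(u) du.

2.5

Δu = 1.
Sum = 1·[3 + 0.75 + (-0.5) + (-0.75)] = 2.5.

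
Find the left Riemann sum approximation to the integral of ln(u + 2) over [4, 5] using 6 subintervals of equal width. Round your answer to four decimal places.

1.8579

Δu = (5 − 4)/6 = 1/6.
Left endpoints: 4, 25/6, 13/3, 4.5, 14/3, 29/6.
f(4) ≈ 1.7918, f(25/6) ≈ 1.8192, f(13/3) ≈ 1.8458, f(4.5) ≈ 1.8718, f(14/3) ≈ 1.8971, f(29/6) ≈ 1.9218.
Sum = Δu · [f(4) + f(25/6) + f(13/3) + ...].
Sum ≈ 1.8579.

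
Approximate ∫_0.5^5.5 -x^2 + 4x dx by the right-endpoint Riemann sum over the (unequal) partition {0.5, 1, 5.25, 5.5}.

Subinterval widths: 0.5, 4.25, 0.25.
Right endpoints: 1, 5.25, 5.5.
f(1) = 3, f(5.25) = -6.5625, f(5.5) = -8.25.
Sum = Σ Δx_i · f(x_i).
Sum = -28.453125.

-28.453125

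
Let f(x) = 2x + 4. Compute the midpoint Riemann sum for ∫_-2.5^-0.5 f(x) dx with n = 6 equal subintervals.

Δx = (-0.5 − (-2.5))/6 = 1/3.
Midpoints: -7/3, -2, -5/3, -4/3, -1, -2/3.
f(-7/3) = -2/3, f(-2) = 0, f(-5/3) = 2/3, f(-4/3) = 4/3, f(-1) = 2, f(-2/3) = 8/3.
Sum = Δx · [f(-7/3) + f(-2) + f(-5/3) + ...].
Sum = 2.

2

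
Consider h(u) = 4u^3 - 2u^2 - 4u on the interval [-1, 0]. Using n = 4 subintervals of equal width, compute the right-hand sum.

0.5

Δu = (0 − (-1))/4 = 0.25.
Right endpoints: -0.75, -0.5, -0.25, 0.
h(-0.75) = 0.1875, h(-0.5) = 1, h(-0.25) = 0.8125, h(0) = 0.
Sum = Δu · [h(-0.75) + h(-0.5) + h(-0.25) + h(0)].
Sum = 0.5.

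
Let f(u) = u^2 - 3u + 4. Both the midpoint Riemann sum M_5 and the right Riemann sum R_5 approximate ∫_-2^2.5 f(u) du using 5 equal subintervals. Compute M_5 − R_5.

4.15125

M_5 = 22.19625.
R_5 = 18.045.
M_5 − R_5 = 4.15125.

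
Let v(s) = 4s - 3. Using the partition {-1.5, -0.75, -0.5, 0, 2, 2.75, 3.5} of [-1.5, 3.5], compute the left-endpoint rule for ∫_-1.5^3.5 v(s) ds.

-7

Subinterval widths: 0.75, 0.25, 0.5, 2, 0.75, 0.75.
Left endpoints: -1.5, -0.75, -0.5, 0, 2, 2.75.
v(-1.5) = -9, v(-0.75) = -6, v(-0.5) = -5, v(0) = -3, v(2) = 5, v(2.75) = 8.
Sum = Σ Δs_i · v(s_i).
Sum = -7.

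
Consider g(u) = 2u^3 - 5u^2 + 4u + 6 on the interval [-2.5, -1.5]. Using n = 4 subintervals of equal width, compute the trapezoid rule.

Δu = (-1.5 − (-2.5))/4 = 0.25.
g(-2.5) = -66.5, g(-2.25) = -51.09375, g(-2) = -38, g(-1.75) = -27.03125, g(-1.5) = -18.
T_4 = (Δu/2)·[g(u_0) + 2g(u_1) + 2g(u_2) + 2g(u_3) + g(u_4)].
Sum = -39.59375.

-39.59375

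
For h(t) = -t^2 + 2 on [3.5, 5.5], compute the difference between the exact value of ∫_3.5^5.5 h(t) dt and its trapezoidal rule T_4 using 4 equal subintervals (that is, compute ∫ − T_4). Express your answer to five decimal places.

Exact integral: ∫_3.5^5.5 h(t) dt ≈ -37.1666667.
T_4 = -37.25.
Error ≈ -37.1666667 − (-37.25) ≈ 0.08333.

0.08333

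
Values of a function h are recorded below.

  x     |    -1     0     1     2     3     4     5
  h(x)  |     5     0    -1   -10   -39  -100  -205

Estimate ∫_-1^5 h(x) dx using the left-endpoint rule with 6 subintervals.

-145

Δx = 1.
Sum = 1·[5 + 0 + (-1) + (-10) + (-39) + (-100)] = -145.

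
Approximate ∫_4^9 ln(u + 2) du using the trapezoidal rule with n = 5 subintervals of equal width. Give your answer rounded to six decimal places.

10.619989

Δu = (9 − 4)/5 = 1.
f(4) ≈ 1.791759, f(5) ≈ 1.945910, f(6) ≈ 2.079442, f(7) ≈ 2.197225, f(8) ≈ 2.302585, f(9) ≈ 2.397895.
T_5 = (Δu/2)·[f(u_0) + 2f(u_1) + ... + 2f(u_{4}) + f(u_5)].
Sum ≈ 10.619989.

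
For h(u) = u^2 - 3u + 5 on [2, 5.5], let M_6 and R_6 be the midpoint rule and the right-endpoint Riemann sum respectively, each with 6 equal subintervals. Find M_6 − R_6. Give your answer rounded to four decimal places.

-4.8915

M_6 ≈ 30.817419.
R_6 ≈ 35.708912.
M_6 − R_6 ≈ -4.8915.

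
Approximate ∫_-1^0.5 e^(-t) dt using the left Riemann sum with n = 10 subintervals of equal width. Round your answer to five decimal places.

2.27409

Δt = (0.5 − (-1))/10 = 0.15.
Left endpoints: -1, -0.85, -0.7, -0.55, -0.4, -0.25, -0.1, 0.05, 0.2, 0.35.
f(-1) ≈ 2.71828, f(-0.85) ≈ 2.33965, f(-0.7) ≈ 2.01375, f(-0.55) ≈ 1.73325, f(-0.4) ≈ 1.49182, f(-0.25) ≈ 1.28403, f(-0.1) ≈ 1.10517, f(0.05) ≈ 0.95123, f(0.2) ≈ 0.81873, f(0.35) ≈ 0.70469.
Sum = Δt · [f(-1) + f(-0.85) + f(-0.7) + ...].
Sum ≈ 2.27409.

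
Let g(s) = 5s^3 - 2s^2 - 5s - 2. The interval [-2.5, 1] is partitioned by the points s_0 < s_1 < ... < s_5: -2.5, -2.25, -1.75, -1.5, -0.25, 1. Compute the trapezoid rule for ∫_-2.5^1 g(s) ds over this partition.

Subinterval widths: 0.25, 0.5, 0.25, 1.25, 1.25.
g(-2.5) = -80.125, g(-2.25) = -57.828125, g(-1.75) = -26.171875, g(-1.5) = -15.875, g(-0.25) = -0.953125, g(1) = -4.
On each subinterval the trapezoid contributes (Δs_i/2)·[g(s_{i-1}) + g(s_i)].
Sum = -57.11328125.

-57.11328125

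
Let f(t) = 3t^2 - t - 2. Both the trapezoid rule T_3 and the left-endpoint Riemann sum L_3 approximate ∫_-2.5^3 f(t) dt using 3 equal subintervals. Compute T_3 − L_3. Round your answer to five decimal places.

T_3 ≈ 39.4930556.
L_3 ≈ 36.9722222.
T_3 − L_3 ≈ 2.52083.

2.52083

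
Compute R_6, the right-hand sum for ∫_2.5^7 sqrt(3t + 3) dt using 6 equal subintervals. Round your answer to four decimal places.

Δt = (7 − 2.5)/6 = 0.75.
Right endpoints: 3.25, 4, 4.75, 5.5, 6.25, 7.
f(3.25) ≈ 3.5707, f(4) ≈ 3.8730, f(4.75) ≈ 4.1533, f(5.5) ≈ 4.4159, f(6.25) ≈ 4.6637, f(7) ≈ 4.8990.
Sum = Δt · [f(3.25) + f(4) + f(4.75) + ...].
Sum ≈ 19.1817.

19.1817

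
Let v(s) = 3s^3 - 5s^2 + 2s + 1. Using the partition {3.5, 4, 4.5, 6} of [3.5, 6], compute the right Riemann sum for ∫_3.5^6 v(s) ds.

873.0625

Subinterval widths: 0.5, 0.5, 1.5.
Right endpoints: 4, 4.5, 6.
v(4) = 121, v(4.5) = 182.125, v(6) = 481.
Sum = Σ Δs_i · v(s_i).
Sum = 873.0625.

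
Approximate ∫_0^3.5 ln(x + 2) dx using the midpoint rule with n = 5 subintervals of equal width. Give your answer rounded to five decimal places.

Δx = (3.5 − 0)/5 = 0.7.
Midpoints: 0.35, 1.05, 1.75, 2.45, 3.15.
f(0.35) ≈ 0.85442, f(1.05) ≈ 1.11514, f(1.75) ≈ 1.32176, f(2.45) ≈ 1.49290, f(3.15) ≈ 1.63900.
Sum = Δx · [f(0.35) + f(1.05) + f(1.75) + f(2.45) + f(3.15)].
Sum ≈ 4.49625.

4.49625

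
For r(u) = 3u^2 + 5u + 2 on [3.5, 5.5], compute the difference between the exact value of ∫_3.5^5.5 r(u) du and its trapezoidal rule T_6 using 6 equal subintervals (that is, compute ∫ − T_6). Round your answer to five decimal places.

Exact integral: ∫_3.5^5.5 r(u) du = 172.5.
T_6 ≈ 172.6111111.
Error ≈ 172.5 − 172.6111111 ≈ -0.11111.

-0.11111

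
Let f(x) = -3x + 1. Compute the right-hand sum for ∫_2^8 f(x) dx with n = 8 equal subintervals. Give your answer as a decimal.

-90.75

Δx = (8 − 2)/8 = 0.75.
Right endpoints: 2.75, 3.5, 4.25, 5, 5.75, 6.5, 7.25, 8.
f(2.75) = -7.25, f(3.5) = -9.5, f(4.25) = -11.75, f(5) = -14, f(5.75) = -16.25, f(6.5) = -18.5, f(7.25) = -20.75, f(8) = -23.
Sum = Δx · [f(2.75) + f(3.5) + f(4.25) + ...].
Sum = -90.75.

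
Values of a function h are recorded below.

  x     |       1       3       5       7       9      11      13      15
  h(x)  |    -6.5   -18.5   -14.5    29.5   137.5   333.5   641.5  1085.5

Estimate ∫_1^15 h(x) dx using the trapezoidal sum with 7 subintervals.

Δx = 2.
T_7 = (2/2)·[(-6.5) + 2·(-18.5) + 2·(-14.5) + 2·29.5 + 2·137.5 + 2·333.5 + 2·641.5 + 1085.5] = 3297.

3297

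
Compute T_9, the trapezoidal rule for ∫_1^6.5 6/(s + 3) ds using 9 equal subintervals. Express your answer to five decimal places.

5.19956

Δs = (6.5 − 1)/9 = 11/18.
f(1) = 1.5, f(29/18) = 108/83, f(20/9) = 54/47, f(17/6) = 36/35, f(31/9) = 27/29, f(73/18) = 108/127, f(14/3) = 18/23, f(95/18) = 108/149, f(53/9) = 0.675, f(6.5) = 12/19.
T_9 = (Δs/2)·[f(s_0) + 2f(s_1) + ... + 2f(s_{8}) + f(s_9)].
Sum ≈ 5.19956.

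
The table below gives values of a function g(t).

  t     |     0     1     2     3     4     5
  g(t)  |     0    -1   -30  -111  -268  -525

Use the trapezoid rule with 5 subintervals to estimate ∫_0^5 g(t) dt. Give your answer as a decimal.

Δt = 1.
T_5 = (1/2)·[0 + 2·(-1) + 2·(-30) + 2·(-111) + 2·(-268) + (-525)] = -672.5.

-672.5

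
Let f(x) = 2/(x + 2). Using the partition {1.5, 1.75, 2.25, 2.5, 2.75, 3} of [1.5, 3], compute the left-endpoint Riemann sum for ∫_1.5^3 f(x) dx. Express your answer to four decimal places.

0.7435

Subinterval widths: 0.25, 0.5, 0.25, 0.25, 0.25.
Left endpoints: 1.5, 1.75, 2.25, 2.5, 2.75.
f(1.5) = 4/7, f(1.75) = 8/15, f(2.25) = 8/17, f(2.5) = 4/9, f(2.75) = 8/19.
Sum = Σ Δx_i · f(x_i).
Sum ≈ 0.7435.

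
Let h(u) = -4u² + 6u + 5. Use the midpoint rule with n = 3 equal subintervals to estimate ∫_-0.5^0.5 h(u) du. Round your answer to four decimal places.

Δu = (0.5 − (-0.5))/3 = 1/3.
Midpoints: -1/3, 0, 1/3.
h(-1/3) = 23/9, h(0) = 5, h(1/3) = 59/9.
Sum = Δu · [h(-1/3) + h(0) + h(1/3)].
Sum ≈ 4.7037.

4.7037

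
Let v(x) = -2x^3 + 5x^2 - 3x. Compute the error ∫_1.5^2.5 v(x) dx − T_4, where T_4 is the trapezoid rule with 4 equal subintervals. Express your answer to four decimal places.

0.0729

Exact integral: ∫_1.5^2.5 v(x) dx ≈ -2.583333.
T_4 = -2.65625.
Error ≈ -2.583333 − (-2.65625) ≈ 0.0729.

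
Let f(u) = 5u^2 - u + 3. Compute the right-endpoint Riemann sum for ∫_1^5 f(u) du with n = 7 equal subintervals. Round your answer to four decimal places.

240.8980

Δu = (5 − 1)/7 = 4/7.
Right endpoints: 11/7, 15/7, 19/7, 23/7, 27/7, 31/7, 5.
f(11/7) = 675/49, f(15/7) = 1167/49, f(19/7) = 1819/49, f(23/7) = 2631/49, f(27/7) = 3603/49, f(31/7) = 4735/49, f(5) = 123.
Sum = Δu · [f(11/7) + f(15/7) + f(19/7) + ...].
Sum ≈ 240.8980.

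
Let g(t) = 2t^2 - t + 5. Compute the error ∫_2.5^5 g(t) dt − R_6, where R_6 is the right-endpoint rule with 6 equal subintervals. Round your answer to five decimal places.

Exact integral: ∫_2.5^5 g(t) dt ≈ 76.0416667.
R_6 ≈ 83.4780093.
Error ≈ 76.0416667 − 83.4780093 ≈ -7.43634.

-7.43634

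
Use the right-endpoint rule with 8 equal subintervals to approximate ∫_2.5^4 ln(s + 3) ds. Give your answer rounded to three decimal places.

2.768

Δs = (4 − 2.5)/8 = 0.1875.
Right endpoints: 2.6875, 2.875, 3.0625, 3.25, 3.4375, 3.625, 3.8125, 4.
f(2.6875) ≈ 1.738, f(2.875) ≈ 1.771, f(3.0625) ≈ 1.802, f(3.25) ≈ 1.833, f(3.4375) ≈ 1.862, f(3.625) ≈ 1.891, f(3.8125) ≈ 1.919, f(4) ≈ 1.946.
Sum = Δs · [f(2.6875) + f(2.875) + f(3.0625) + ...].
Sum ≈ 2.768.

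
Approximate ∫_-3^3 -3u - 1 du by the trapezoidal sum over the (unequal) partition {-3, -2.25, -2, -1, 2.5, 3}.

-6

Subinterval widths: 0.75, 0.25, 1, 3.5, 0.5.
f(-3) = 8, f(-2.25) = 5.75, f(-2) = 5, f(-1) = 2, f(2.5) = -8.5, f(3) = -10.
On each subinterval the trapezoid contributes (Δu_i/2)·[f(u_{i-1}) + f(u_i)].
Sum = -6.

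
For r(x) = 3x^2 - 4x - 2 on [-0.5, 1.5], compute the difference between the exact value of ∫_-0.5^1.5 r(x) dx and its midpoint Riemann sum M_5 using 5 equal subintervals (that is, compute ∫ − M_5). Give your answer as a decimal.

Exact integral: ∫_-0.5^1.5 r(x) dx = -4.5.
M_5 = -4.58.
Error = -4.5 − (-4.58) = 0.08.

0.08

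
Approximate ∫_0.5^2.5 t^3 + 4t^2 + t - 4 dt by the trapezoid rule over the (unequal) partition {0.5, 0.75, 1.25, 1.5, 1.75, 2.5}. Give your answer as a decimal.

26.3515625

Subinterval widths: 0.25, 0.5, 0.25, 0.25, 0.75.
f(0.5) = -2.375, f(0.75) = -0.578125, f(1.25) = 5.453125, f(1.5) = 9.875, f(1.75) = 15.359375, f(2.5) = 39.125.
On each subinterval the trapezoid contributes (Δt_i/2)·[f(t_{i-1}) + f(t_i)].
Sum = 26.3515625.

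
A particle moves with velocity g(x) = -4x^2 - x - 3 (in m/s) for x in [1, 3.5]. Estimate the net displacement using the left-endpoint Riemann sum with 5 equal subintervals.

Δx = (3.5 − 1)/5 = 0.5.
Left endpoints: 1, 1.5, 2, 2.5, 3.
g(1) = -8, g(1.5) = -13.5, g(2) = -21, g(2.5) = -30.5, g(3) = -42.
Sum = Δx · [g(1) + g(1.5) + g(2) + g(2.5) + g(3)].
Sum = -57.5.

-57.5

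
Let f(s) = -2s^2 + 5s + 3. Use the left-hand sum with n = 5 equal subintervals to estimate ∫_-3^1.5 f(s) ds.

-41.04

Δs = (1.5 − (-3))/5 = 0.9.
Left endpoints: -3, -2.1, -1.2, -0.3, 0.6.
f(-3) = -30, f(-2.1) = -16.32, f(-1.2) = -5.88, f(-0.3) = 1.32, f(0.6) = 5.28.
Sum = Δs · [f(-3) + f(-2.1) + f(-1.2) + f(-0.3) + f(0.6)].
Sum = -41.04.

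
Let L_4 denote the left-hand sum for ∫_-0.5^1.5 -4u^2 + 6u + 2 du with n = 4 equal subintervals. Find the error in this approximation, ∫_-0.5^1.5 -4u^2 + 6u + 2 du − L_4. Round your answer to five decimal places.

1.33333

Exact integral: ∫_-0.5^1.5 f(u) du ≈ 5.3333333.
L_4 = 4.
Error ≈ 5.3333333 − 4 ≈ 1.33333.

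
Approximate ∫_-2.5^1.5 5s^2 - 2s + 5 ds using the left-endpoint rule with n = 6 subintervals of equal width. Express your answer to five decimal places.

Δs = (1.5 − (-2.5))/6 = 2/3.
Left endpoints: -2.5, -11/6, -7/6, -0.5, 1/6, 5/6.
f(-2.5) = 41.25, f(-11/6) = 917/36, f(-7/6) = 509/36, f(-0.5) = 7.25, f(1/6) = 173/36, f(5/6) = 245/36.
Sum = Δs · [f(-2.5) + f(-11/6) + f(-7/6) + ...].
Sum ≈ 66.48148.

66.48148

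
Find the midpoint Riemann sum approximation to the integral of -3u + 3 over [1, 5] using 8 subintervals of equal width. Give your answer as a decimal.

Δu = (5 − 1)/8 = 0.5.
Midpoints: 1.25, 1.75, 2.25, 2.75, 3.25, 3.75, 4.25, 4.75.
f(1.25) = -0.75, f(1.75) = -2.25, f(2.25) = -3.75, f(2.75) = -5.25, f(3.25) = -6.75, f(3.75) = -8.25, f(4.25) = -9.75, f(4.75) = -11.25.
Sum = Δu · [f(1.25) + f(1.75) + f(2.25) + ...].
Sum = -24.

-24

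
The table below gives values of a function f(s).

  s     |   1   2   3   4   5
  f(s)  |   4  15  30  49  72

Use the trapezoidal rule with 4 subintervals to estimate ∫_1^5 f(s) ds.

132

Δs = 1.
T_4 = (1/2)·[4 + 2·15 + 2·30 + 2·49 + 72] = 132.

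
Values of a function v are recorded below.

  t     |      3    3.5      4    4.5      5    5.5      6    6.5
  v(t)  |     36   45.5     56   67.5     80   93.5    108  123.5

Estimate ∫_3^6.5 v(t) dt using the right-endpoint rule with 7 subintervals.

Δt = 0.5.
Sum = 0.5·[45.5 + 56 + 67.5 + 80 + 93.5 + 108 + 123.5] = 287.

287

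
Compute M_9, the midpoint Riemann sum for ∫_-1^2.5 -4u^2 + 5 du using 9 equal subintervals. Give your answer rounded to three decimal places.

-4.490

Δu = (2.5 − (-1))/9 = 7/18.
Midpoints: -29/36, -5/12, -1/36, 13/36, 0.75, 41/36, 55/36, 23/12, 83/36.
f(-29/36) = 779/324, f(-5/12) = 155/36, f(-1/36) = 1619/324, f(13/36) = 1451/324, f(0.75) = 2.75, f(41/36) = -61/324, f(55/36) = -1405/324, f(23/12) = -349/36, f(83/36) = -5269/324.
Sum = Δu · [f(-29/36) + f(-5/12) + f(-1/36) + ...].
Sum ≈ -4.490.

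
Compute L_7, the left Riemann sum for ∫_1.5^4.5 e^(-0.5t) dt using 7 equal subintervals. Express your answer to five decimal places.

0.81538

Δt = (4.5 − 1.5)/7 = 3/7.
Left endpoints: 1.5, 27/14, 33/14, 39/14, 45/14, 51/14, 57/14.
f(1.5) ≈ 0.47237, f(27/14) ≈ 0.38126, f(33/14) ≈ 0.30772, f(39/14) ≈ 0.24836, f(45/14) ≈ 0.20046, f(51/14) ≈ 0.16179, f(57/14) ≈ 0.13059.
Sum = Δt · [f(1.5) + f(27/14) + f(33/14) + ...].
Sum ≈ 0.81538.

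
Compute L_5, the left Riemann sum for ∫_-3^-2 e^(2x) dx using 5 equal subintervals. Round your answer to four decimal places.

Δx = (-2 − (-3))/5 = 0.2.
Left endpoints: -3, -2.8, -2.6, -2.4, -2.2.
f(-3) ≈ 0.0025, f(-2.8) ≈ 0.0037, f(-2.6) ≈ 0.0055, f(-2.4) ≈ 0.0082, f(-2.2) ≈ 0.0123.
Sum = Δx · [f(-3) + f(-2.8) + f(-2.6) + f(-2.4) + f(-2.2)].
Sum ≈ 0.0064.

0.0064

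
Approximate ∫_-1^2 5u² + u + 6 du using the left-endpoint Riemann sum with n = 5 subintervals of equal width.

30

Δu = (2 − (-1))/5 = 0.6.
Left endpoints: -1, -0.4, 0.2, 0.8, 1.4.
f(-1) = 10, f(-0.4) = 6.4, f(0.2) = 6.4, f(0.8) = 10, f(1.4) = 17.2.
Sum = Δu · [f(-1) + f(-0.4) + f(0.2) + f(0.8) + f(1.4)].
Sum = 30.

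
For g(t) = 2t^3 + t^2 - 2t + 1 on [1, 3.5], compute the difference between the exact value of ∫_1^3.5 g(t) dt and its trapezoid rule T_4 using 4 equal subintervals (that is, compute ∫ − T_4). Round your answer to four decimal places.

-2.3600

Exact integral: ∫_1^3.5 g(t) dt ≈ 79.739583.
T_4 ≈ 82.099609.
Error ≈ 79.739583 − 82.099609 ≈ -2.3600.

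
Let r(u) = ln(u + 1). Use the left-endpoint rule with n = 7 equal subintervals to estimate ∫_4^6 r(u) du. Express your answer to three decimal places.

3.526

Δu = (6 − 4)/7 = 2/7.
Left endpoints: 4, 30/7, 32/7, 34/7, 36/7, 38/7, 40/7.
r(4) ≈ 1.609, r(30/7) ≈ 1.665, r(32/7) ≈ 1.718, r(34/7) ≈ 1.768, r(36/7) ≈ 1.815, r(38/7) ≈ 1.861, r(40/7) ≈ 1.904.
Sum = Δu · [r(4) + r(30/7) + r(32/7) + ...].
Sum ≈ 3.526.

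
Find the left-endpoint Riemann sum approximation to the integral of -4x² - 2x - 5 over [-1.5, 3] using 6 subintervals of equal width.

Δx = (3 − (-1.5))/6 = 0.75.
Left endpoints: -1.5, -0.75, 0, 0.75, 1.5, 2.25.
f(-1.5) = -11, f(-0.75) = -5.75, f(0) = -5, f(0.75) = -8.75, f(1.5) = -17, f(2.25) = -29.75.
Sum = Δx · [f(-1.5) + f(-0.75) + f(0) + ...].
Sum = -57.9375.

-57.9375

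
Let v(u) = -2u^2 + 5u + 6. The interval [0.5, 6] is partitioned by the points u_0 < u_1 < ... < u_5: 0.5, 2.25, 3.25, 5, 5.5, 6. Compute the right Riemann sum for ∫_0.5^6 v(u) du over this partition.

Subinterval widths: 1.75, 1, 1.75, 0.5, 0.5.
Right endpoints: 2.25, 3.25, 5, 5.5, 6.
v(2.25) = 7.125, v(3.25) = 1.125, v(5) = -19, v(5.5) = -27, v(6) = -36.
Sum = Σ Δu_i · v(u_i).
Sum = -51.15625.

-51.15625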